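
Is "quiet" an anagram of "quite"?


Word 1: "quite" → sorted: eiqtu
Word 2: "quiet" → sorted: eiqtu
Same letters? eiqtu == eiqtu
Anagram = Yes


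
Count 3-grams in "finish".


Word: "finish" (length 6)
Number of 3-grams = length - 3 + 1 = 6 - 3 + 1
= 4


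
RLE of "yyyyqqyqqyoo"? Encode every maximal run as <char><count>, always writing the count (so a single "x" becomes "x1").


String: "yyyyqqyqqyoo"
Scanning for consecutive runs:
  'y' x 4
  'q' x 2
  'y' x 1
  'q' x 2
  'y' x 1
  'o' x 2
RLE = "y4q2y1q2y1o2"


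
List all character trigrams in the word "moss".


Word: "moss" (length 4)
Number of trigrams = 4 - 3 + 1 = 2
  Position 0: "mos"
  Position 1: "oss"
Trigrams = "mos", "oss"


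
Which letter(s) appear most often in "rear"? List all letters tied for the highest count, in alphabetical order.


Word: "rear"
Letter counts:
  'a': 1
  'e': 1
  'r': 2
Maximum count = 2
Most frequent = 'r' (2 times each)


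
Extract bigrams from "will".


Word: "will" (length 4)
Number of bigrams = 4 - 2 + 1 = 3
  Position 0: "wi"
  Position 1: "il"
  Position 2: "ll"
Bigrams = "wi", "il", "ll"


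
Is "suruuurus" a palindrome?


Word: "suruuurus"
Reversed: "suruuurus"
Forward == Backward? suruuurus == suruuurus
Palindrome = Yes


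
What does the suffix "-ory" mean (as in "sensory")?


Suffix: -ory
Example: sensory (sense + -ory, with a spelling change)
Meaning = relating to / place for


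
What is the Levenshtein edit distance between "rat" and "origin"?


Word 1: "rat" (length 3)
Word 2: "origin" (length 6)
One optimal edit sequence (insert/delete/substitute each cost 1):
  1. insert 'o'  (+1)
  2. keep 'r'
  3. insert 'i'  (+1)
  4. insert 'g'  (+1)
  5. substitute 'a' -> 'i'  (+1)
  6. substitute 't' -> 'n'  (+1)
Total edit operations: 5
Edit distance = 5


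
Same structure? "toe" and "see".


Pattern of "toe": [0, 1, 2]
Pattern of "see": [0, 1, 1]
Patterns do not match
Same pattern = No


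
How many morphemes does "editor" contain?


Word: "editor"
Morphemes: edit / -or
Each morpheme carries meaning
= 2 morphemes


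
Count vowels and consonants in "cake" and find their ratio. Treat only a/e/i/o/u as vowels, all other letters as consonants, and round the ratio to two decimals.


Word: "cake"
Vowels (a,e,i,o,u): 2
Consonants: 2
Ratio = 2/2
= 1.00


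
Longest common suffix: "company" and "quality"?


Word 1: "company"
Word 2: "quality"
Comparing from end:
  Pos -1: 'y' == 'y'
  Pos -2: 'n' != 't' (stop)
LCS = "y" (length 1)


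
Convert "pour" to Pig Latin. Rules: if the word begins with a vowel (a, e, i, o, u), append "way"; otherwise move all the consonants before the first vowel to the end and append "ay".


Word: "pour"
Starts with consonant(s) → move to end, add 'ay'
Consonant cluster: "p"
Pig Latin = "ourpay"


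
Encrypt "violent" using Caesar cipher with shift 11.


Word: "violent"
Shift: 11
Each letter → (letter + shift) mod 26:
  'v' (21) + 11 = 6 → 'g'
  'i' (8) + 11 = 19 → 't'
  'o' (14) + 11 = 25 → 'z'
  'l' (11) + 11 = 22 → 'w'
  'e' (4) + 11 = 15 → 'p'
  'n' (13) + 11 = 24 → 'y'
  't' (19) + 11 = 4 → 'e'
Result = "gtzwpye"


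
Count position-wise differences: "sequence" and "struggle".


Comparing character by character (same length = 8):
  Pos 0: 's' vs 's' =
  Pos 1: 'e' vs 't' !=
  Pos 2: 'q' vs 'r' !=
  Pos 3: 'u' vs 'u' =
  Pos 4: 'e' vs 'g' !=
  Pos 5: 'n' vs 'g' !=
  Pos 6: 'c' vs 'l' !=
  Pos 7: 'e' vs 'e' =
Hamming distance = 5


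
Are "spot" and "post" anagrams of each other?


Word 1: "spot" → sorted: opst
Word 2: "post" → sorted: opst
Same letters? opst == opst
Anagram = Yes


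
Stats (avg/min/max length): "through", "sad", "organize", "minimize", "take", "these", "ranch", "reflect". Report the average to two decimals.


Lengths: "through"=7, "sad"=3, "organize"=8, "minimize"=8, "take"=4, "these"=5, "ranch"=5, "reflect"=7
Sum = 47, Count = 8
Average = 47/8 = 5.88
= avg=5.88, min=3, max=8


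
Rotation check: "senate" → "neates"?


Word: "senate", Candidate: "neates"
Method: check if candidate is substring of word+word
"senatesenate" contains "neates"? No
Is rotation = No


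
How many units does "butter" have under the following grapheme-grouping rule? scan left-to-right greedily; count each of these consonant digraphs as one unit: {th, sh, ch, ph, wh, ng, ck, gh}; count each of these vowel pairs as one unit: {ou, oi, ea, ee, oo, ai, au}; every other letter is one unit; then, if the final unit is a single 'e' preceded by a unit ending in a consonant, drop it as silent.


Word: "butter" (6 letters)
Left-to-right scan:
  1. 'b' (letter)
  2. 'u' (letter)
  3. 't' (letter)
  4. 't' (letter)
  5. 'e' (letter)
  6. 'r' (letter)
Units from scan: 6
Sound units = 6 units


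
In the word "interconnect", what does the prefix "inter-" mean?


Prefix: inter-
Example: interconnect = inter- + connect
Meaning = between


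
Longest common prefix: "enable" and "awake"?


Word 1: "enable"
Word 2: "awake"
Comparing from start:
  Pos 0: 'e' != 'a' (stop)
LCP = "" (length 0)


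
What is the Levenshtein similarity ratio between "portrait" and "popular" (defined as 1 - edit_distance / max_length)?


Word 1: "portrait" (length 8)
Word 2: "popular" (length 7)
One optimal edit sequence:
  1. keep 'p'
  2. keep 'o'
  3. substitute 'r' -> 'p'  (+1)
  4. substitute 't' -> 'u'  (+1)
  5. substitute 'r' -> 'l'  (+1)
  6. keep 'a'
  7. delete 'i'  (+1)
  8. substitute 't' -> 'r'  (+1)
Edit distance = 5
Max length = max(8, 7) = 8
Similarity = 1 - 5/8
= 0.3750


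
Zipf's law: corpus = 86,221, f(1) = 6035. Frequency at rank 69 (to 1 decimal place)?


Zipf's law: f(r) = f(1) / r
f(1) = 6035
f(69) = 6035 / 69
= 87.5 occurrences


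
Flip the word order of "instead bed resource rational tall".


Original: "instead bed resource rational tall"
Words (1..n): instead | bed | resource | rational | tall
Reversed (n..1): tall | rational | resource | bed | instead
Result = "tall rational resource bed instead"


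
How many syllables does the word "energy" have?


Word: "energy"
Syllable breakdown: en | er | gy
Counting: 3 parts
= 3 syllables


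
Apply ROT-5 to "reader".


Word: "reader"
Shift: 5
Each letter → (letter + shift) mod 26:
  'r' (17) + 5 = 22 → 'w'
  'e' (4) + 5 = 9 → 'j'
  'a' (0) + 5 = 5 → 'f'
  'd' (3) + 5 = 8 → 'i'
  'e' (4) + 5 = 9 → 'j'
  'r' (17) + 5 = 22 → 'w'
Result = "wjfijw"


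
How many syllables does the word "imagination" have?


Word: "imagination"
Syllable breakdown: i / mag / i / na / tion
Counting: 5 parts
= 5 syllables


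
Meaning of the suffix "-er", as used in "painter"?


Suffix: -er
Example: painter = paint + -er
Meaning = one who / more


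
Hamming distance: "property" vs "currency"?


Comparing character by character (same length = 8):
  Pos 0: 'p' vs 'c' !=
  Pos 1: 'r' vs 'u' !=
  Pos 2: 'o' vs 'r' !=
  Pos 3: 'p' vs 'r' !=
  Pos 4: 'e' vs 'e' =
  Pos 5: 'r' vs 'n' !=
  Pos 6: 't' vs 'c' !=
  Pos 7: 'y' vs 'y' =
Hamming distance = 6


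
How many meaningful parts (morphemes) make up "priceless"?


Word: "priceless"
Morphemes: price + -less
Each morpheme carries meaning
= 2 morphemes


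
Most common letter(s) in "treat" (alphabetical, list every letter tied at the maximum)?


Word: "treat"
Letter counts:
  'a': 1
  'e': 1
  'r': 1
  't': 2
Maximum count = 2
Most frequent = 't' (2 times each)


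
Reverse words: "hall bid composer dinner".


Original: "hall bid composer dinner"
Words (1..n): hall | bid | composer | dinner
Reversed (n..1): dinner | composer | bid | hall
Result = "dinner composer bid hall"


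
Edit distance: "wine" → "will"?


Word 1: "wine" (length 4)
Word 2: "will" (length 4)
One optimal edit sequence (insert/delete/substitute each cost 1):
  1. keep 'w'
  2. keep 'i'
  3. substitute 'n' -> 'l'  (+1)
  4. substitute 'e' -> 'l'  (+1)
Total edit operations: 2
Edit distance = 2


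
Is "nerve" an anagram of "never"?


Word 1: "never" → sorted: eenrv
Word 2: "nerve" → sorted: eenrv
Same letters? eenrv == eenrv
Anagram = Yes


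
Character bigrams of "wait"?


Word: "wait" (length 4)
Number of bigrams = 4 - 2 + 1 = 3
  Position 0: "wa"
  Position 1: "ai"
  Position 2: "it"
Bigrams = "wa", "ai", "it"


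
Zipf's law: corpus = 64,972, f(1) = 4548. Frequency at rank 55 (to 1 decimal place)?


Zipf's law: f(r) = f(1) / r
f(1) = 4548
f(55) = 4548 / 55
= 82.7 occurrences


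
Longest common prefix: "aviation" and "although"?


Word 1: "aviation"
Word 2: "although"
Comparing from start:
  Pos 0: 'a' == 'a'
  Pos 1: 'v' != 'l' (stop)
LCP = "a" (length 1)


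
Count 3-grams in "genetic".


Word: "genetic" (length 7)
Number of 3-grams = length - 3 + 1 = 7 - 3 + 1
= 5


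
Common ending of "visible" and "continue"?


Word 1: "visible"
Word 2: "continue"
Comparing from end:
  Pos -1: 'e' == 'e'
  Pos -2: 'l' != 'u' (stop)
LCS = "e" (length 1)


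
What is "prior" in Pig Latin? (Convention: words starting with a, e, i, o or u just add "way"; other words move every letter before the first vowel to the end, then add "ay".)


Word: "prior"
Starts with consonant(s) → move to end, add 'ay'
Consonant cluster: "pr"
Pig Latin = "iorpray"


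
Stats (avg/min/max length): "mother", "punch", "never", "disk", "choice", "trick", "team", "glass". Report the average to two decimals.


Lengths: "mother"=6, "punch"=5, "never"=5, "disk"=4, "choice"=6, "trick"=5, "team"=4, "glass"=5
Sum = 40, Count = 8
Average = 40/8 = 5.00
= avg=5.00, min=4, max=6


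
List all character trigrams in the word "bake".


Word: "bake" (length 4)
Number of trigrams = 4 - 3 + 1 = 2
  Position 0: "bak"
  Position 1: "ake"
Trigrams = "bak", "ake"


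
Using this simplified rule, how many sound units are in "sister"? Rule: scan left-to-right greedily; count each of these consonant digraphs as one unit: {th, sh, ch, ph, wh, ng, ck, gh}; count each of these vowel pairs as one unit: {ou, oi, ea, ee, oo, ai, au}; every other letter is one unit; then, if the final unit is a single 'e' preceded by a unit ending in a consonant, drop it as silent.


Word: "sister" (6 letters)
Left-to-right scan:
  [1] 's' (letter)
  [2] 'i' (letter)
  [3] 's' (letter)
  [4] 't' (letter)
  [5] 'e' (letter)
  [6] 'r' (letter)
Units from scan: 6
Sound units = 6 units


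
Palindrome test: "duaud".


Word: "duaud"
Reversed: "duaud"
Forward == Backward? duaud == duaud
Palindrome = Yes


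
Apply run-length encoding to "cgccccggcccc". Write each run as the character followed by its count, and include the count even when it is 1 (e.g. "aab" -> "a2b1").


String: "cgccccggcccc"
Scanning for consecutive runs:
  'c' x 1
  'g' x 1
  'c' x 4
  'g' x 2
  'c' x 4
RLE = "c1g1c4g2c4"


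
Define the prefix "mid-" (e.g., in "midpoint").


Prefix: mid-
Example: midpoint = mid- + point
Meaning = middle


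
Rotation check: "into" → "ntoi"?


Word: "into", Candidate: "ntoi"
Method: check if candidate is substring of word+word
"intointo" contains "ntoi"? Yes
Is rotation = Yes


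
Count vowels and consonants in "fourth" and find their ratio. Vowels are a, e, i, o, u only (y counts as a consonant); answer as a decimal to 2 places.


Word: "fourth"
Vowels (a,e,i,o,u): 2
Consonants: 4
Ratio = 2/4
= 0.50


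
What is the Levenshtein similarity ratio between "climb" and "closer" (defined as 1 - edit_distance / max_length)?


Word 1: "climb" (length 5)
Word 2: "closer" (length 6)
One optimal edit sequence:
  1. keep 'c'
  2. keep 'l'
  3. insert 'o'  (+1)
  4. substitute 'i' -> 's'  (+1)
  5. substitute 'm' -> 'e'  (+1)
  6. substitute 'b' -> 'r'  (+1)
Edit distance = 4
Max length = max(5, 6) = 6
Similarity = 1 - 4/6
= 0.3333


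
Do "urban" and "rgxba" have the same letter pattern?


Pattern of "urban": [0, 1, 2, 3, 4]
Pattern of "rgxba": [0, 1, 2, 3, 4]
Patterns match
Same pattern = Yes


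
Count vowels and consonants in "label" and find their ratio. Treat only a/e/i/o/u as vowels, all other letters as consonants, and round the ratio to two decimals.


Word: "label"
Vowels (a,e,i,o,u): 2
Consonants: 3
Ratio = 2/3
= 0.67


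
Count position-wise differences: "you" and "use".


Comparing character by character (same length = 3):
  Pos 0: 'y' vs 'u' !=
  Pos 1: 'o' vs 's' !=
  Pos 2: 'u' vs 'e' !=
Hamming distance = 3


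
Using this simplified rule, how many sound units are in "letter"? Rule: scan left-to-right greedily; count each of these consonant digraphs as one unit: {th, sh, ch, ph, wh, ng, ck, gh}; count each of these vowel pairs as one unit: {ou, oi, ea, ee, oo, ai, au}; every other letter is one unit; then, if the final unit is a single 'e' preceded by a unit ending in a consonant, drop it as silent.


Word: "letter" (6 letters)
Left-to-right scan:
  (1) 'l' (letter)
  (2) 'e' (letter)
  (3) 't' (letter)
  (4) 't' (letter)
  (5) 'e' (letter)
  (6) 'r' (letter)
Units from scan: 6
Sound units = 6 units


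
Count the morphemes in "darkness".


Word: "darkness"
Morphemes: dark + -ness
Each morpheme carries meaning
= 2 morphemes


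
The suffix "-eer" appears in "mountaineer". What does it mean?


Suffix: -eer
Example: mountaineer = mountain + -eer
Meaning = one who is concerned with


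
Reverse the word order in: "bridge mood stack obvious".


Original: "bridge mood stack obvious"
Words (1..n): bridge | mood | stack | obvious
Reversed (n..1): obvious | stack | mood | bridge
Result = "obvious stack mood bridge"


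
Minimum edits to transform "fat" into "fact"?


Word 1: "fat" (length 3)
Word 2: "fact" (length 4)
One optimal edit sequence (insert/delete/substitute each cost 1):
  1. keep 'f'
  2. keep 'a'
  3. insert 'c'  (+1)
  4. keep 't'
Total edit operations: 1
Edit distance = 1


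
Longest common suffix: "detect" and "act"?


Word 1: "detect"
Word 2: "act"
Comparing from end:
  Pos -1: 't' == 't'
  Pos -2: 'c' == 'c'
  Pos -3: 'e' != 'a' (stop)
LCS = "ct" (length 2)


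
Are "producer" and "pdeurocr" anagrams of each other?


Word 1: "producer" → sorted: cdeoprru
Word 2: "pdeurocr" → sorted: cdeoprru
Same letters? cdeoprru == cdeoprru
Anagram = Yes


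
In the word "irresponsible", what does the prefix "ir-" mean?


Prefix: ir-
Example: irresponsible (ir- + responsible)
Meaning = not


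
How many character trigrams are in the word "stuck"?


Word: "stuck" (length 5)
Number of 3-grams = length - 3 + 1 = 5 - 3 + 1
= 3


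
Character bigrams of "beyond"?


Word: "beyond" (length 6)
Number of bigrams = 6 - 2 + 1 = 5
  Position 0: "be"
  Position 1: "ey"
  Position 2: "yo"
  Position 3: "on"
  Position 4: "nd"
Bigrams = "be", "ey", "yo", "on", "nd"


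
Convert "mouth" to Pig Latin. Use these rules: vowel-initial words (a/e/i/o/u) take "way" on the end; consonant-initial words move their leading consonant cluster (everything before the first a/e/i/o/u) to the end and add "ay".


Word: "mouth"
Starts with consonant(s) → move to end, add 'ay'
Consonant cluster: "m"
Pig Latin = "outhmay"


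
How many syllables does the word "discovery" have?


Word: "discovery"
Syllable breakdown: dis | cov | er | y
Counting: 4 parts
= 4 syllables


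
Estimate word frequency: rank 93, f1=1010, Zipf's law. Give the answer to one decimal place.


Zipf's law: f(r) = f(1) / r
f(1) = 1010
f(93) = 1010 / 93
= 10.9 occurrences


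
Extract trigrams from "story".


Word: "story" (length 5)
Number of trigrams = 5 - 3 + 1 = 3
  Position 0: "sto"
  Position 1: "tor"
  Position 2: "ory"
Trigrams = "sto", "tor", "ory"


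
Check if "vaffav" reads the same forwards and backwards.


Word: "vaffav"
Reversed: "vaffav"
Forward == Backward? vaffav == vaffav
Palindrome = Yes


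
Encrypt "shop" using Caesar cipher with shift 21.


Word: "shop"
Shift: 21
Each letter → (letter + shift) mod 26:
  's' (18) + 21 = 13 → 'n'
  'h' (7) + 21 = 2 → 'c'
  'o' (14) + 21 = 9 → 'j'
  'p' (15) + 21 = 10 → 'k'
Result = "ncjk"


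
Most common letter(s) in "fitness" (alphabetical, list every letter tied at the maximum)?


Word: "fitness"
Letter counts:
  'e': 1
  'f': 1
  'i': 1
  'n': 1
  's': 2
  't': 1
Maximum count = 2
Most frequent = 's' (2 times each)


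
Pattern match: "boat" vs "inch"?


Pattern of "boat": [0, 1, 2, 3]
Pattern of "inch": [0, 1, 2, 3]
Patterns match
Same pattern = Yes


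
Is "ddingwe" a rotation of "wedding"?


Word: "wedding", Candidate: "ddingwe"
Method: check if candidate is substring of word+word
"weddingwedding" contains "ddingwe"? Yes
Is rotation = Yes


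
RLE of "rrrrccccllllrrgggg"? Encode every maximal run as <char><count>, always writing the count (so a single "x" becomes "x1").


String: "rrrrccccllllrrgggg"
Scanning for consecutive runs:
  'r' x 4
  'c' x 4
  'l' x 4
  'r' x 2
  'g' x 4
RLE = "r4c4l4r2g4"


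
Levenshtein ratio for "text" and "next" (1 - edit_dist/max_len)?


Word 1: "text" (length 4)
Word 2: "next" (length 4)
One optimal edit sequence:
  1. substitute 't' -> 'n'  (+1)
  2. keep 'e'
  3. keep 'x'
  4. keep 't'
Edit distance = 1
Max length = max(4, 4) = 4
Similarity = 1 - 1/4
= 0.7500


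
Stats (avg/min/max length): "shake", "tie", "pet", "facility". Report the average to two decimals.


Lengths: "shake"=5, "tie"=3, "pet"=3, "facility"=8
Sum = 19, Count = 4
Average = 19/4 = 4.75
= avg=4.75, min=3, max=8


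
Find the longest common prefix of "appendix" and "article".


Word 1: "appendix"
Word 2: "article"
Comparing from start:
  Pos 0: 'a' == 'a'
  Pos 1: 'p' != 'r' (stop)
LCP = "a" (length 1)


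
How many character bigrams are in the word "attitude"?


Word: "attitude" (length 8)
Number of 2-grams = length - 2 + 1 = 8 - 2 + 1
= 7


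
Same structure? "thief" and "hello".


Pattern of "thief": [0, 1, 2, 3, 4]
Pattern of "hello": [0, 1, 2, 2, 3]
Patterns do not match
Same pattern = No


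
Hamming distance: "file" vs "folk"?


Comparing character by character (same length = 4):
  Pos 0: 'f' vs 'f' =
  Pos 1: 'i' vs 'o' !=
  Pos 2: 'l' vs 'l' =
  Pos 3: 'e' vs 'k' !=
Hamming distance = 2


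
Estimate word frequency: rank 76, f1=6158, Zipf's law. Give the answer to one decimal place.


Zipf's law: f(r) = f(1) / r
f(1) = 6158
f(76) = 6158 / 76
= 81.0 occurrences


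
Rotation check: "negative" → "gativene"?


Word: "negative", Candidate: "gativene"
Method: check if candidate is substring of word+word
"negativenegative" contains "gativene"? Yes
Is rotation = Yes


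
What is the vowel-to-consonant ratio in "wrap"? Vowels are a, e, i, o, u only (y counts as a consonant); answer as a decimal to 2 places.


Word: "wrap"
Vowels (a,e,i,o,u): 1
Consonants: 3
Ratio = 1/3
= 0.33


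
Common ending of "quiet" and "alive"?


Word 1: "quiet"
Word 2: "alive"
Comparing from end:
  Pos -1: 't' != 'e' (stop)
LCS = "" (length 0)


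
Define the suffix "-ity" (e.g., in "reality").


Suffix: -ity
As in: reality -> real + -ity
Meaning = quality of


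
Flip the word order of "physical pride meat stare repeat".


Original: "physical pride meat stare repeat"
Words (1..n): physical | pride | meat | stare | repeat
Reversed (n..1): repeat | stare | meat | pride | physical
Result = "repeat stare meat pride physical"


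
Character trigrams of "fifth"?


Word: "fifth" (length 5)
Number of trigrams = 5 - 3 + 1 = 3
  Position 0: "fif"
  Position 1: "ift"
  Position 2: "fth"
Trigrams = "fif", "ift", "fth"


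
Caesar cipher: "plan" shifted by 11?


Word: "plan"
Shift: 11
Each letter → (letter + shift) mod 26:
  'p' (15) + 11 = 0 → 'a'
  'l' (11) + 11 = 22 → 'w'
  'a' (0) + 11 = 11 → 'l'
  'n' (13) + 11 = 24 → 'y'
Result = "awly"


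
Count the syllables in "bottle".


Word: "bottle"
Syllable breakdown: bot / tle
Counting: 2 parts
= 2 syllables


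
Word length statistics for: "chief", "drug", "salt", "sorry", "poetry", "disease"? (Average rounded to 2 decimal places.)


Lengths: "chief"=5, "drug"=4, "salt"=4, "sorry"=5, "poetry"=6, "disease"=7
Sum = 31, Count = 6
Average = 31/6 = 5.17
= avg=5.17, min=4, max=7


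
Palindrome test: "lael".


Word: "lael"
Reversed: "leal"
Forward == Backward? lael != leal
Palindrome = No


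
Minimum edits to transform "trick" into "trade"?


Word 1: "trick" (length 5)
Word 2: "trade" (length 5)
One optimal edit sequence (insert/delete/substitute each cost 1):
  1. keep 't'
  2. keep 'r'
  3. substitute 'i' -> 'a'  (+1)
  4. substitute 'c' -> 'd'  (+1)
  5. substitute 'k' -> 'e'  (+1)
Total edit operations: 3
Edit distance = 3


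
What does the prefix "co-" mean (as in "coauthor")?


Prefix: co-
As in: coauthor -> co- + author
Meaning = together


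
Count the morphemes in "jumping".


Word: "jumping"
Morphemes: jump / -ing
Each morpheme carries meaning
= 2 morphemes


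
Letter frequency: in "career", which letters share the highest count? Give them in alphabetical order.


Word: "career"
Letter counts:
  'a': 1
  'c': 1
  'e': 2
  'r': 2
Maximum count = 2
Most frequent = 'e', 'r' (2 times each)


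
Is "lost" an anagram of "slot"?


Word 1: "slot" → sorted: lost
Word 2: "lost" → sorted: lost
Same letters? lost == lost
Anagram = Yes


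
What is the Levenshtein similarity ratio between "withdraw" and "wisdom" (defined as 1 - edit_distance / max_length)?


Word 1: "withdraw" (length 8)
Word 2: "wisdom" (length 6)
One optimal edit sequence:
  1. keep 'w'
  2. keep 'i'
  3. delete 't'  (+1)
  4. substitute 'h' -> 's'  (+1)
  5. keep 'd'
  6. delete 'r'  (+1)
  7. substitute 'a' -> 'o'  (+1)
  8. substitute 'w' -> 'm'  (+1)
Edit distance = 5
Max length = max(8, 6) = 8
Similarity = 1 - 5/8
= 0.3750


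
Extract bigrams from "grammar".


Word: "grammar" (length 7)
Number of bigrams = 7 - 2 + 1 = 6
  Position 0: "gr"
  Position 1: "ra"
  Position 2: "am"
  Position 3: "mm"
  Position 4: "ma"
  Position 5: "ar"
Bigrams = "gr", "ra", "am", "mm", "ma", "ar"


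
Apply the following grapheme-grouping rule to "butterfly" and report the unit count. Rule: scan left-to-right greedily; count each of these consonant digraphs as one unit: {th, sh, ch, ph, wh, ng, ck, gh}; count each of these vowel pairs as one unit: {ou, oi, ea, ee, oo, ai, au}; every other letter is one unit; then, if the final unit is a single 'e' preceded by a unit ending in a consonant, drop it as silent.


Word: "butterfly" (9 letters)
Left-to-right scan:
  1. 'b' (letter)
  2. 'u' (letter)
  3. 't' (letter)
  4. 't' (letter)
  5. 'e' (letter)
  6. 'r' (letter)
  7. 'f' (letter)
  8. 'l' (letter)
  9. 'y' (letter)
Units from scan: 9
Sound units = 9 units


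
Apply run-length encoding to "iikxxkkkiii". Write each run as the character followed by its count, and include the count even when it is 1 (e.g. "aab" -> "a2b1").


String: "iikxxkkkiii"
Scanning for consecutive runs:
  'i' x 2
  'k' x 1
  'x' x 2
  'k' x 3
  'i' x 3
RLE = "i2k1x2k3i3"


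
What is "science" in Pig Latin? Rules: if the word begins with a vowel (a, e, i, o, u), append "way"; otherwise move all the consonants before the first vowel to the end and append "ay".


Word: "science"
Starts with consonant(s) → move to end, add 'ay'
Consonant cluster: "sc"
Pig Latin = "iencescay"


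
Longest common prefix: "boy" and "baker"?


Word 1: "boy"
Word 2: "baker"
Comparing from start:
  Pos 0: 'b' == 'b'
  Pos 1: 'o' != 'a' (stop)
LCP = "b" (length 1)


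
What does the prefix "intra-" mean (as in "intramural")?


Prefix: intra-
Example: intramural = intra- + mural
Meaning = within


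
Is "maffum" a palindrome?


Word: "maffum"
Reversed: "muffam"
Forward == Backward? maffum != muffam
Palindrome = No


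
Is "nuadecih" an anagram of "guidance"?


Word 1: "guidance" → sorted: acdeginu
Word 2: "nuadecih" → sorted: acdehinu
Same letters? acdeginu != acdehinu
Anagram = No


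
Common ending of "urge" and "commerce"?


Word 1: "urge"
Word 2: "commerce"
Comparing from end:
  Pos -1: 'e' == 'e'
  Pos -2: 'g' != 'c' (stop)
LCS = "e" (length 1)


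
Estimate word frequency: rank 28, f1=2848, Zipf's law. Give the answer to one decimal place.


Zipf's law: f(r) = f(1) / r
f(1) = 2848
f(28) = 2848 / 28
= 101.7 occurrences


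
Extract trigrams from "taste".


Word: "taste" (length 5)
Number of trigrams = 5 - 3 + 1 = 3
  Position 0: "tas"
  Position 1: "ast"
  Position 2: "ste"
Trigrams = "tas", "ast", "ste"


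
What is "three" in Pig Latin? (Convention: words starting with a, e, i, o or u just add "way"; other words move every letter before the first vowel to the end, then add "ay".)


Word: "three"
Starts with consonant(s) → move to end, add 'ay'
Consonant cluster: "thr"
Pig Latin = "eethray"


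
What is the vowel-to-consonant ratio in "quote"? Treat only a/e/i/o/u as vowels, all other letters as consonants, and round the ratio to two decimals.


Word: "quote"
Vowels (a,e,i,o,u): 3
Consonants: 2
Ratio = 3/2
= 1.50


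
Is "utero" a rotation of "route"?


Word: "route", Candidate: "utero"
Method: check if candidate is substring of word+word
"routeroute" contains "utero"? Yes
Is rotation = Yes


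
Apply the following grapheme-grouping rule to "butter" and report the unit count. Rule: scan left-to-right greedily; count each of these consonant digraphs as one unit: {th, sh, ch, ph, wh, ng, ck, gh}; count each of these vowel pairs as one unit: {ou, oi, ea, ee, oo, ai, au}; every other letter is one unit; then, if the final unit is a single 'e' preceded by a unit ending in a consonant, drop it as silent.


Word: "butter" (6 letters)
Left-to-right scan:
  1. 'b' (letter)
  2. 'u' (letter)
  3. 't' (letter)
  4. 't' (letter)
  5. 'e' (letter)
  6. 'r' (letter)
Units from scan: 6
Sound units = 6 units


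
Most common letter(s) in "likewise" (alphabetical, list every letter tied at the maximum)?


Word: "likewise"
Letter counts:
  'e': 2
  'i': 2
  'k': 1
  'l': 1
  's': 1
  'w': 1
Maximum count = 2
Most frequent = 'e', 'i' (2 times each)


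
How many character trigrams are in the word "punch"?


Word: "punch" (length 5)
Number of 3-grams = length - 3 + 1 = 5 - 3 + 1
= 3


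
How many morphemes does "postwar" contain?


Word: "postwar"
Morphemes: post- | war
Each morpheme carries meaning
= 2 morphemes


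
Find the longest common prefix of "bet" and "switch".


Word 1: "bet"
Word 2: "switch"
Comparing from start:
  Pos 0: 'b' != 's' (stop)
LCP = "" (length 0)


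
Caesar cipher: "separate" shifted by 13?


Word: "separate"
Shift: 13
Each letter → (letter + shift) mod 26:
  's' (18) + 13 = 5 → 'f'
  'e' (4) + 13 = 17 → 'r'
  'p' (15) + 13 = 2 → 'c'
  'a' (0) + 13 = 13 → 'n'
  'r' (17) + 13 = 4 → 'e'
  'a' (0) + 13 = 13 → 'n'
  't' (19) + 13 = 6 → 'g'
  'e' (4) + 13 = 17 → 'r'
Result = "frcnengr"


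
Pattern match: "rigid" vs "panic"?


Pattern of "rigid": [0, 1, 2, 1, 3]
Pattern of "panic": [0, 1, 2, 3, 4]
Patterns do not match
Same pattern = No


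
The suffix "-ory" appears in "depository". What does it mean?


Suffix: -ory
As in: depository -> deposit + -ory
Meaning = relating to / place for


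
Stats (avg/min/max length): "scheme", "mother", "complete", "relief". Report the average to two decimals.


Lengths: "scheme"=6, "mother"=6, "complete"=8, "relief"=6
Sum = 26, Count = 4
Average = 26/4 = 6.50
= avg=6.50, min=6, max=8


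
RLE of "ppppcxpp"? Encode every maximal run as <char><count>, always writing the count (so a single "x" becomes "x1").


String: "ppppcxpp"
Scanning for consecutive runs:
  'p' x 4
  'c' x 1
  'x' x 1
  'p' x 2
RLE = "p4c1x1p2"


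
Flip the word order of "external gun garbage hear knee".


Original: "external gun garbage hear knee"
Words (1..n): external | gun | garbage | hear | knee
Reversed (n..1): knee | hear | garbage | gun | external
Result = "knee hear garbage gun external"


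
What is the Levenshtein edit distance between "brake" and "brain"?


Word 1: "brake" (length 5)
Word 2: "brain" (length 5)
One optimal edit sequence (insert/delete/substitute each cost 1):
  1. keep 'b'
  2. keep 'r'
  3. keep 'a'
  4. substitute 'k' -> 'i'  (+1)
  5. substitute 'e' -> 'n'  (+1)
Total edit operations: 2
Edit distance = 2


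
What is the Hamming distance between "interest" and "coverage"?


Comparing character by character (same length = 8):
  Pos 0: 'i' vs 'c' !=
  Pos 1: 'n' vs 'o' !=
  Pos 2: 't' vs 'v' !=
  Pos 3: 'e' vs 'e' =
  Pos 4: 'r' vs 'r' =
  Pos 5: 'e' vs 'a' !=
  Pos 6: 's' vs 'g' !=
  Pos 7: 't' vs 'e' !=
Hamming distance = 6


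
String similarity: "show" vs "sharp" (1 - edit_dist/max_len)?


Word 1: "show" (length 4)
Word 2: "sharp" (length 5)
One optimal edit sequence:
  1. keep 's'
  2. keep 'h'
  3. insert 'a'  (+1)
  4. substitute 'o' -> 'r'  (+1)
  5. substitute 'w' -> 'p'  (+1)
Edit distance = 3
Max length = max(4, 5) = 5
Similarity = 1 - 3/5
= 0.4000


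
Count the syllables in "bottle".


Word: "bottle"
Syllable breakdown: bot · tle
Counting: 2 parts
= 2 syllables


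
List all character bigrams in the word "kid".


Word: "kid" (length 3)
Number of bigrams = 3 - 2 + 1 = 2
  Position 0: "ki"
  Position 1: "id"
Bigrams = "ki", "id"


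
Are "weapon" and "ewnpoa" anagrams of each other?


Word 1: "weapon" → sorted: aenopw
Word 2: "ewnpoa" → sorted: aenopw
Same letters? aenopw == aenopw
Anagram = Yes


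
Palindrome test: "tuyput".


Word: "tuyput"
Reversed: "tupyut"
Forward == Backward? tuyput != tupyut
Palindrome = No


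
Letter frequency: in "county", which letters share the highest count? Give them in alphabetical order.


Word: "county"
Letter counts:
  'c': 1
  'n': 1
  'o': 1
  't': 1
  'u': 1
  'y': 1
Maximum count = 1
Most frequent = 'c', 'n', 'o', 't', 'u', 'y' (1 time each)


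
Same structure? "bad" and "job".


Pattern of "bad": [0, 1, 2]
Pattern of "job": [0, 1, 2]
Patterns match
Same pattern = Yes


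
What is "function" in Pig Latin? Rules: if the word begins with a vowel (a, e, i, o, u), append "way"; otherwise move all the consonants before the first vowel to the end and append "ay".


Word: "function"
Starts with consonant(s) → move to end, add 'ay'
Consonant cluster: "f"
Pig Latin = "unctionfay"


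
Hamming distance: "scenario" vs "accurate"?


Comparing character by character (same length = 8):
  Pos 0: 's' vs 'a' !=
  Pos 1: 'c' vs 'c' =
  Pos 2: 'e' vs 'c' !=
  Pos 3: 'n' vs 'u' !=
  Pos 4: 'a' vs 'r' !=
  Pos 5: 'r' vs 'a' !=
  Pos 6: 'i' vs 't' !=
  Pos 7: 'o' vs 'e' !=
Hamming distance = 7


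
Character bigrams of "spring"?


Word: "spring" (length 6)
Number of bigrams = 6 - 2 + 1 = 5
  Position 0: "sp"
  Position 1: "pr"
  Position 2: "ri"
  Position 3: "in"
  Position 4: "ng"
Bigrams = "sp", "pr", "ri", "in", "ng"


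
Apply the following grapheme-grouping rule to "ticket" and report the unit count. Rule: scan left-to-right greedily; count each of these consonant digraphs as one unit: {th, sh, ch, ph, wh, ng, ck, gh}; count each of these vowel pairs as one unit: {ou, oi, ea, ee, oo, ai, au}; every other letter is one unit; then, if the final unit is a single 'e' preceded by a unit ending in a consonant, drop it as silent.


Word: "ticket" (6 letters)
Left-to-right scan:
  1. 't' (letter)
  2. 'i' (letter)
  3. 'ck' (digraph)
  4. 'e' (letter)
  5. 't' (letter)
Units from scan: 5
Sound units = 5 units


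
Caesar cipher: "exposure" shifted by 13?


Word: "exposure"
Shift: 13
Each letter → (letter + shift) mod 26:
  'e' (4) + 13 = 17 → 'r'
  'x' (23) + 13 = 10 → 'k'
  'p' (15) + 13 = 2 → 'c'
  'o' (14) + 13 = 1 → 'b'
  's' (18) + 13 = 5 → 'f'
  'u' (20) + 13 = 7 → 'h'
  'r' (17) + 13 = 4 → 'e'
  'e' (4) + 13 = 17 → 'r'
Result = "rkcbfher"


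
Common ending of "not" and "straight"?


Word 1: "not"
Word 2: "straight"
Comparing from end:
  Pos -1: 't' == 't'
  Pos -2: 'o' != 'h' (stop)
LCS = "t" (length 1)


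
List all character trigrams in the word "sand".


Word: "sand" (length 4)
Number of trigrams = 4 - 3 + 1 = 2
  Position 0: "san"
  Position 1: "and"
Trigrams = "san", "and"


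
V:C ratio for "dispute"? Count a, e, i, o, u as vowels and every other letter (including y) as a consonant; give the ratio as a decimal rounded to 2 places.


Word: "dispute"
Vowels (a,e,i,o,u): 3
Consonants: 4
Ratio = 3/4
= 0.75


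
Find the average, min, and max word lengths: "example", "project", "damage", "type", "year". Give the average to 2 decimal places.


Lengths: "example"=7, "project"=7, "damage"=6, "type"=4, "year"=4
Sum = 28, Count = 5
Average = 28/5 = 5.60
= avg=5.60, min=4, max=7


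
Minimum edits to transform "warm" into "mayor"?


Word 1: "warm" (length 4)
Word 2: "mayor" (length 5)
One optimal edit sequence (insert/delete/substitute each cost 1):
  1. substitute 'w' -> 'm'  (+1)
  2. keep 'a'
  3. insert 'y'  (+1)
  4. substitute 'r' -> 'o'  (+1)
  5. substitute 'm' -> 'r'  (+1)
Total edit operations: 4
Edit distance = 4


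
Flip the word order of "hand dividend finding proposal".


Original: "hand dividend finding proposal"
Words (1..n): hand | dividend | finding | proposal
Reversed (n..1): proposal | finding | dividend | hand
Result = "proposal finding dividend hand"


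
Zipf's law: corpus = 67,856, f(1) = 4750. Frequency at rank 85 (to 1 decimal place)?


Zipf's law: f(r) = f(1) / r
f(1) = 4750
f(85) = 4750 / 85
= 55.9 occurrences


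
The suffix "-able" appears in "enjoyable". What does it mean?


Suffix: -able
As in: enjoyable -> enjoy + -able
Meaning = capable of


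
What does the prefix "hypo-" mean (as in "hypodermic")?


Prefix: hypo-
As in: hypodermic -> hypo- + dermic
Meaning = under / below normal


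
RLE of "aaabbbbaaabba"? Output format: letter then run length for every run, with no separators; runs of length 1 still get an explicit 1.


String: "aaabbbbaaabba"
Scanning for consecutive runs:
  'a' x 3
  'b' x 4
  'a' x 3
  'b' x 2
  'a' x 1
RLE = "a3b4a3b2a1"


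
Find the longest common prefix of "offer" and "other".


Word 1: "offer"
Word 2: "other"
Comparing from start:
  Pos 0: 'o' == 'o'
  Pos 1: 'f' != 't' (stop)
LCP = "o" (length 1)


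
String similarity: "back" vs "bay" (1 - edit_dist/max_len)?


Word 1: "back" (length 4)
Word 2: "bay" (length 3)
One optimal edit sequence:
  1. keep 'b'
  2. keep 'a'
  3. delete 'c'  (+1)
  4. substitute 'k' -> 'y'  (+1)
Edit distance = 2
Max length = max(4, 3) = 4
Similarity = 1 - 2/4
= 0.5000


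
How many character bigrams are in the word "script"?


Word: "script" (length 6)
Number of 2-grams = length - 2 + 1 = 6 - 2 + 1
= 5


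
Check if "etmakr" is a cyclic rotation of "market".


Word: "market", Candidate: "etmakr"
Method: check if candidate is substring of word+word
"marketmarket" contains "etmakr"? No
Is rotation = No


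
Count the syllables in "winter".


Word: "winter"
Syllable breakdown: win · ter
Counting: 2 parts
= 2 syllables


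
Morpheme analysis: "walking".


Word: "walking"
Morphemes: walk + -ing
Each morpheme carries meaning
= 2 morphemes


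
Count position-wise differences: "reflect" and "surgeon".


Comparing character by character (same length = 7):
  Pos 0: 'r' vs 's' !=
  Pos 1: 'e' vs 'u' !=
  Pos 2: 'f' vs 'r' !=
  Pos 3: 'l' vs 'g' !=
  Pos 4: 'e' vs 'e' =
  Pos 5: 'c' vs 'o' !=
  Pos 6: 't' vs 'n' !=
Hamming distance = 6


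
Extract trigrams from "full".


Word: "full" (length 4)
Number of trigrams = 4 - 3 + 1 = 2
  Position 0: "ful"
  Position 1: "ull"
Trigrams = "ful", "ull"


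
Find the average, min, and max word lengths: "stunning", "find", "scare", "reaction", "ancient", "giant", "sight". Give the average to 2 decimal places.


Lengths: "stunning"=8, "find"=4, "scare"=5, "reaction"=8, "ancient"=7, "giant"=5, "sight"=5
Sum = 42, Count = 7
Average = 42/7 = 6.00
= avg=6.00, min=4, max=8


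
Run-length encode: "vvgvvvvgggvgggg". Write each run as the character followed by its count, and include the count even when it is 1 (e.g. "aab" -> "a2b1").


String: "vvgvvvvgggvgggg"
Scanning for consecutive runs:
  'v' x 2
  'g' x 1
  'v' x 4
  'g' x 3
  'v' x 1
  'g' x 4
RLE = "v2g1v4g3v1g4"


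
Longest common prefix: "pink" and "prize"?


Word 1: "pink"
Word 2: "prize"
Comparing from start:
  Pos 0: 'p' == 'p'
  Pos 1: 'i' != 'r' (stop)
LCP = "p" (length 1)


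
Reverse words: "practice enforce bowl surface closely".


Original: "practice enforce bowl surface closely"
Words (1..n): practice | enforce | bowl | surface | closely
Reversed (n..1): closely | surface | bowl | enforce | practice
Result = "closely surface bowl enforce practice"


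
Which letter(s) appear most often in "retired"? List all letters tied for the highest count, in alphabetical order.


Word: "retired"
Letter counts:
  'd': 1
  'e': 2
  'i': 1
  'r': 2
  't': 1
Maximum count = 2
Most frequent = 'e', 'r' (2 times each)


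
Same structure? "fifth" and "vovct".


Pattern of "fifth": [0, 1, 0, 2, 3]
Pattern of "vovct": [0, 1, 0, 2, 3]
Patterns match
Same pattern = Yes


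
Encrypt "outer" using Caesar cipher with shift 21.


Word: "outer"
Shift: 21
Each letter → (letter + shift) mod 26:
  'o' (14) + 21 = 9 → 'j'
  'u' (20) + 21 = 15 → 'p'
  't' (19) + 21 = 14 → 'o'
  'e' (4) + 21 = 25 → 'z'
  'r' (17) + 21 = 12 → 'm'
Result = "jpozm"


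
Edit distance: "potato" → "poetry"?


Word 1: "potato" (length 6)
Word 2: "poetry" (length 6)
One optimal edit sequence (insert/delete/substitute each cost 1):
  1. keep 'p'
  2. keep 'o'
  3. substitute 't' -> 'e'  (+1)
  4. substitute 'a' -> 't'  (+1)
  5. substitute 't' -> 'r'  (+1)
  6. substitute 'o' -> 'y'  (+1)
Total edit operations: 4
Edit distance = 4


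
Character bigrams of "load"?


Word: "load" (length 4)
Number of bigrams = 4 - 2 + 1 = 3
  Position 0: "lo"
  Position 1: "oa"
  Position 2: "ad"
Bigrams = "lo", "oa", "ad"


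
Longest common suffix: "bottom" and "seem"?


Word 1: "bottom"
Word 2: "seem"
Comparing from end:
  Pos -1: 'm' == 'm'
  Pos -2: 'o' != 'e' (stop)
LCS = "m" (length 1)


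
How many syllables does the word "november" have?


Word: "november"
Syllable breakdown: no-vem-ber
Counting: 3 parts
= 3 syllables


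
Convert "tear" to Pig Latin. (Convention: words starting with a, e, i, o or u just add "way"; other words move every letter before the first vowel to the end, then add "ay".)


Word: "tear"
Starts with consonant(s) → move to end, add 'ay'
Consonant cluster: "t"
Pig Latin = "eartay"


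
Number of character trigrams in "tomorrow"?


Word: "tomorrow" (length 8)
Number of 3-grams = length - 3 + 1 = 8 - 3 + 1
= 6


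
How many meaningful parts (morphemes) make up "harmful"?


Word: "harmful"
Morphemes: harm / -ful
Each morpheme carries meaning
= 2 morphemes


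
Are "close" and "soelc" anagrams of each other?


Word 1: "close" → sorted: celos
Word 2: "soelc" → sorted: celos
Same letters? celos == celos
Anagram = Yes


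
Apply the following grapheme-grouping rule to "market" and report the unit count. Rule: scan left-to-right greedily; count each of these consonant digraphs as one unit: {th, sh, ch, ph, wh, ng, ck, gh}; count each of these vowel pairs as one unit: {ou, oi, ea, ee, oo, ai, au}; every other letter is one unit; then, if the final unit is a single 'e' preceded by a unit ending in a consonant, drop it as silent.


Word: "market" (6 letters)
Left-to-right scan:
  (1) 'm' (letter)
  (2) 'a' (letter)
  (3) 'r' (letter)
  (4) 'k' (letter)
  (5) 'e' (letter)
  (6) 't' (letter)
Units from scan: 6
Sound units = 6 units
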